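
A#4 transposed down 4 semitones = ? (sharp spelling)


Step by step:
A#4: chromatic position 10 in octave 4 → absolute = 4×12 + 10 = 58
Transpose down 4: 58 - 4 = 54
54 = 4×12 + 6 → F# in octave 4
Result = F#4


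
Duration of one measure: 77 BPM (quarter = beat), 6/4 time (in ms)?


Quarter-note beat duration = 60000 / 77 ms
Beats per measure (6/4) = 6
One measure = 6 × 60000 / 77 = 360000 / 77 ms
= 4675.3 ms


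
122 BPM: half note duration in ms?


Working:
One quarter-note beat = 60000 / BPM = 60000 / 122 ms
Half note = 2 × quarter note
Duration = 2 × 60000 / 122 = 120000 / 122
= 983.6 ms


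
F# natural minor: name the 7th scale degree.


Natural minor scale pattern: W-H-W-W-H-W-W (2-1-2-2-1-2-2 semitones)
Starting from F#:
  F# + 2 semitones → G#
  G# + 1 semitone → A
  A + 2 semitones → B
  B + 2 semitones → C#
  C# + 1 semitone → D
  D + 2 semitones → E
  E + 2 semitones → F#
Scale: F# G# A B C# D E
Degree 7 = E


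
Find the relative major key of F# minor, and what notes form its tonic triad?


Reasoning:
The relative major shares the key signature and is a minor 3rd above the minor tonic
A minor 3rd above F# is A
→ relative major of F# minor is A major
Tonic triad of A major = root + major 3rd + perfect 5th = A C# E
= A major; triad = A C# E


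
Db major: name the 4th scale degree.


Solution.
Major scale pattern: W-W-H-W-W-W-H (2-2-1-2-2-2-1 semitones)
Starting from Db:
  Db + 2 semitones → Eb
  Eb + 2 semitones → F
  F + 1 semitone → Gb
  Gb + 2 semitones → Ab
  Ab + 2 semitones → Bb
  Bb + 2 semitones → C
  C + 1 semitone → Db
Scale: Db Eb F Gb Ab Bb C
Degree 4 = Gb


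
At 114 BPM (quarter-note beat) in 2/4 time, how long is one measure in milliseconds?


Working:
Quarter-note beat duration = 60000 / 114 ms
Beats per measure (2/4) = 2
One measure = 2 × 60000 / 114 = 120000 / 114 ms
= 1052.6 ms


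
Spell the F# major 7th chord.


Step by step:
Major 7th chord = root + major 3rd + perfect 5th + major 7th
Seventh chords stack in thirds, so the letter names are F-A-C-E
Root: F#
Major 3rd above F#: A#
Perfect 5th above F#: C#
Major 7th above F#: E#
Chord = F# A# C# E#


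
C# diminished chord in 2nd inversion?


Let's work it out.
Root position: C# E G
2nd inversion: move root and 3rd up an octave
Bass note: G
Notes (bottom to top) = G C# E


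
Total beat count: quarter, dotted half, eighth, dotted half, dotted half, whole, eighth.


Step by step:
Beat values:
  quarter = 1 beat
  dotted half = 3 beats
  eighth = 0.5 beats
  dotted half = 3 beats
  dotted half = 3 beats
  whole = 4 beats
  eighth = 0.5 beats
Sum = 1 + 3 + 0.5 + 3 + 3 + 4 + 0.5
= 15 beats


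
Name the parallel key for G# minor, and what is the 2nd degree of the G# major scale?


Reasoning:
Parallel keys share the same tonic but differ in mode
G# minor → parallel is G# major
G# major scale: G# A# B# C# D# E# F##
= G# major; 2nd degree = A#


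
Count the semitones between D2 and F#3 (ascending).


Let's work it out.
Absolute semitone position = octave×12 + chromatic position
D2: 2×12 + 2 = 26
F#3: 3×12 + 6 = 42
Difference = 42 - 26 = 16
= 16 semitones


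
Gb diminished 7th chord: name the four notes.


Let's work it out.
Diminished 7th chord = root + minor 3rd + diminished 5th + diminished 7th
Seventh chords stack in thirds, so the letter names are G-B-D-F
Root: Gb
Minor 3rd above Gb: Bbb
Diminished 5th above Gb: Dbb
Diminished 7th above Gb: Fbb
Chord = Gb Bbb Dbb Fbb


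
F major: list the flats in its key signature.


Step by step:
Flat major keys: C(0), F(1), Bb(2), Eb(3), Ab(4), Db(5), Gb(6), Cb(7)
F major has 1 flat
Order of flats: Bb Eb Ab Db Gb Cb Fb → first 1: Bb
= Bb


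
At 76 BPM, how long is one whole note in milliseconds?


Solution.
One quarter-note beat = 60000 / BPM = 60000 / 76 ms
Whole note = 4 × quarter note
Duration = 4 × 60000 / 76 = 240000 / 76
= 3157.9 ms


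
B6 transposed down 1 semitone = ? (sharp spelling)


Reasoning:
B6: chromatic position 11 in octave 6 → absolute = 6×12 + 11 = 83
Transpose down 1: 83 - 1 = 82
82 = 6×12 + 10 → A# in octave 6
Result = A#6


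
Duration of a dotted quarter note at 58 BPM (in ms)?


One quarter-note beat = 60000 / BPM = 60000 / 58 ms
Dotted quarter note = 3/2 × quarter note
Duration = 3/2 × 60000 / 58 = 90000 / 58
= 1551.7 ms


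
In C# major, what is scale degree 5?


Working:
Major scale pattern: W-W-H-W-W-W-H (2-2-1-2-2-2-1 semitones)
Starting from C#:
  C# + 2 semitones → D#
  D# + 2 semitones → E#
  E# + 1 semitone → F#
  F# + 2 semitones → G#
  G# + 2 semitones → A#
  A# + 2 semitones → B#
  B# + 1 semitone → C#
Scale: C# D# E# F# G# A# B#
Degree 5 = G#


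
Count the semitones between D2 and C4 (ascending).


Absolute semitone position = octave×12 + chromatic position
D2: 2×12 + 2 = 26
C4: 4×12 + 0 = 48
Difference = 48 - 26 = 22
= 22 semitones


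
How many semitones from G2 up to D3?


Step by step:
Absolute semitone position = octave×12 + chromatic position
G2: 2×12 + 7 = 31
D3: 3×12 + 2 = 38
Difference = 38 - 31 = 7
= 7 semitones


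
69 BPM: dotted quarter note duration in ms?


One quarter-note beat = 60000 / BPM = 60000 / 69 ms
Dotted quarter note = 3/2 × quarter note
Duration = 3/2 × 60000 / 69 = 90000 / 69
= 1304.3 ms


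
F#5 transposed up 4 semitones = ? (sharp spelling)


Step by step:
F#5: chromatic position 6 in octave 5 → absolute = 5×12 + 6 = 66
Transpose up 4: 66 + 4 = 70
70 = 5×12 + 10 → A# in octave 5
Result = A#5


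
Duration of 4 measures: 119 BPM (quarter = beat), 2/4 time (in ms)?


Quarter-note beat duration = 60000 / 119 ms
Beats per measure (2/4) = 2
One measure = 2 × 60000 / 119 = 120000 / 119 ms
4 measures = 4 × 120000 / 119 = 480000 / 119
= 4033.6 ms


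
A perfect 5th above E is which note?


A 5th spans 5 letter names, so from E we land on B
A perfect 5th = 7 semitones above E
Spell B at that pitch: B
= B


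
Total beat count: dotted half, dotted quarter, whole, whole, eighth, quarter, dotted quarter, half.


Beat values:
  dotted half = 3 beats
  dotted quarter = 1.5 beats
  whole = 4 beats
  whole = 4 beats
  eighth = 0.5 beats
  quarter = 1 beat
  dotted quarter = 1.5 beats
  half = 2 beats
Sum = 3 + 1.5 + 4 + 4 + 0.5 + 1 + 1.5 + 2
= 17.5 beats


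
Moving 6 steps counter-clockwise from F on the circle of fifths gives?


Solution.
Each counter-clockwise step moves down a perfect 5th (= up a perfect 4th)
From F: F → Bb → Eb → Ab → Db → F#/Gb → B
= B


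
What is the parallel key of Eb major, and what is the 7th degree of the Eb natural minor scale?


Let's work it out.
Parallel keys share the same tonic but differ in mode
Eb major → parallel is Eb minor
Eb natural minor scale: Eb F Gb Ab Bb Cb Db
= Eb minor; 7th degree = Db


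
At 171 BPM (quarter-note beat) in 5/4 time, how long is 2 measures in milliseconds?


Step by step:
Quarter-note beat duration = 60000 / 171 ms
Beats per measure (5/4) = 5
One measure = 5 × 60000 / 171 = 300000 / 171 ms
2 measures = 2 × 300000 / 171 = 600000 / 171
= 3508.8 ms


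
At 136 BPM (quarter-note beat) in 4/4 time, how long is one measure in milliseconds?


Step by step:
Quarter-note beat duration = 60000 / 136 ms
Beats per measure (4/4) = 4
One measure = 4 × 60000 / 136 = 240000 / 136 ms
= 1764.7 ms


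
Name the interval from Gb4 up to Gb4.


Reasoning:
Letter names: G → G spans 1 letter name → a unison
Semitones: Gb4 → Gb4 = 0 half-steps
A unison of 0 semitones is a perfect unison
= perfect unison


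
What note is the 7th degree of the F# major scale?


Let's work it out.
Major scale pattern: W-W-H-W-W-W-H (2-2-1-2-2-2-1 semitones)
Starting from F#:
  F# + 2 semitones → G#
  G# + 2 semitones → A#
  A# + 1 semitone → B
  B + 2 semitones → C#
  C# + 2 semitones → D#
  D# + 2 semitones → E#
  E# + 1 semitone → F#
Scale: F# G# A# B C# D# E#
Degree 7 = E#


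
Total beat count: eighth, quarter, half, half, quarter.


Beat values:
  eighth = 0.5 beats
  quarter = 1 beat
  half = 2 beats
  half = 2 beats
  quarter = 1 beat
Sum = 0.5 + 1 + 2 + 2 + 1
= 6.5 beats


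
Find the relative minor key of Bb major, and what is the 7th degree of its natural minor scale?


Let's work it out.
The relative minor shares the major's key signature and starts on its 6th degree
6th degree = a major 6th above the tonic; a major 6th above Bb is G
→ relative minor of Bb major is G minor
G natural minor scale: G A Bb C D Eb F
= G minor; 7th degree = F


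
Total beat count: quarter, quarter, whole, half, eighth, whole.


Step by step:
Beat values:
  quarter = 1 beat
  quarter = 1 beat
  whole = 4 beats
  half = 2 beats
  eighth = 0.5 beats
  whole = 4 beats
Sum = 1 + 1 + 4 + 2 + 0.5 + 4
= 12.5 beats


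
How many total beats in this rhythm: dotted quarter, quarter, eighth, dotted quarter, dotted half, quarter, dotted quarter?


Step by step:
Beat values:
  dotted quarter = 1.5 beats
  quarter = 1 beat
  eighth = 0.5 beats
  dotted quarter = 1.5 beats
  dotted half = 3 beats
  quarter = 1 beat
  dotted quarter = 1.5 beats
Sum = 1.5 + 1 + 0.5 + 1.5 + 3 + 1 + 1.5
= 10 beats


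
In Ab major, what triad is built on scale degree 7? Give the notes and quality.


Ab major scale: Ab Bb C Db Eb F G
Diatonic triad on degree 7 stacks scale notes 7, 2, 4: G Bb Db
G→Bb = 3 semitones; G→Db = 6 semitones → diminished triad
= G Bb Db (diminished)


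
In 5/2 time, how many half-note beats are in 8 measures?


Step by step:
Time signature 5/2: the bottom number 2 means the half note gets one count
The top number 5 means 5 half-note beats per measure
Total = 5 × 8 measures
= 40 half-note beats


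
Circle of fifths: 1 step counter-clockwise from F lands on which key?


Let's work it out.
Each counter-clockwise step moves down a perfect 5th (= up a perfect 4th)
From F: F → Bb
= Bb


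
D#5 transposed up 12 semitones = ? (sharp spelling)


D#5: chromatic position 3 in octave 5 → absolute = 5×12 + 3 = 63
Transpose up 12: 63 + 12 = 75
75 = 6×12 + 3 → D# in octave 6
Result = D#6


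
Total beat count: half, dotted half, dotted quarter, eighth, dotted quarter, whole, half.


Reasoning:
Beat values:
  half = 2 beats
  dotted half = 3 beats
  dotted quarter = 1.5 beats
  eighth = 0.5 beats
  dotted quarter = 1.5 beats
  whole = 4 beats
  half = 2 beats
Sum = 2 + 3 + 1.5 + 0.5 + 1.5 + 4 + 2
= 14.5 beats


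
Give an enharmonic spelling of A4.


Solution.
Enharmonic notes sound the same pitch but are spelled with different letter names
A and Bbb name the same pitch class
= Bbb4


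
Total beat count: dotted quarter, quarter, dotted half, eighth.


Working:
Beat values:
  dotted quarter = 1.5 beats
  quarter = 1 beat
  dotted half = 3 beats
  eighth = 0.5 beats
Sum = 1.5 + 1 + 3 + 0.5
= 6 beats


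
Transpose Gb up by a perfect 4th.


Step by step:
perfect 4th: 4 letter names, 5 semitones
Letter: G + 3 → C
Pitch: Gb + 5 semitones, spelled as a C → Cb
= Cb


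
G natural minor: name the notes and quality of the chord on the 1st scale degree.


Working:
G natural minor scale: G A Bb C D Eb F
Diatonic triad on degree 1 stacks scale notes 1, 3, 5: G Bb D
G→Bb = 3 semitones; G→D = 7 semitones → minor triad
= G Bb D (minor)


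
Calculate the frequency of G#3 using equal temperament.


Reasoning:
f = 440 × 2^(n/12) where n = semitones from A4
G#3: -13 semitones from A4
f = 440 × 2^(-13/12)
f = 207.65 Hz


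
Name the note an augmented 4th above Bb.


Working:
A 4th spans 4 letter names, so from B we land on E
An augmented 4th = 6 semitones above Bb
Spell E at that pitch: E
= E


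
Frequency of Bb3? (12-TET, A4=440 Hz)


f = 440 × 2^(n/12) where n = semitones from A4
Bb3: -11 semitones from A4
f = 440 × 2^(-11/12)
f = 233.08 Hz


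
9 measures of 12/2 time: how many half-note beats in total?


Step by step:
Time signature 12/2: the bottom number 2 means the half note gets one count
The top number 12 means 12 half-note beats per measure
Total = 12 × 9 measures
= 108 half-note beats


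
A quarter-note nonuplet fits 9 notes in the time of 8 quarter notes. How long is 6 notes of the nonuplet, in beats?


Nonuplet: 9 notes occupy the space of 8 quarter notes
Space = 8 × 1 = 8 beats
Each nonuplet note = 8 / 9 = 8/9 beats
6 notes = 6 × 8/9 = 16/3
= 16/3 beats


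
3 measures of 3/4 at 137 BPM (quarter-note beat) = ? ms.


Let's work it out.
Quarter-note beat duration = 60000 / 137 ms
Beats per measure (3/4) = 3
One measure = 3 × 60000 / 137 = 180000 / 137 ms
3 measures = 3 × 180000 / 137 = 540000 / 137
= 3941.6 ms


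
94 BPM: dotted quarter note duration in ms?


Step by step:
One quarter-note beat = 60000 / BPM = 60000 / 94 ms
Dotted quarter note = 3/2 × quarter note
Duration = 3/2 × 60000 / 94 = 90000 / 94
= 957.4 ms


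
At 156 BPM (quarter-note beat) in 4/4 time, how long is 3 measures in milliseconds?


Solution.
Quarter-note beat duration = 60000 / 156 ms
Beats per measure (4/4) = 4
One measure = 4 × 60000 / 156 = 240000 / 156 ms
3 measures = 3 × 240000 / 156 = 720000 / 156
= 4615.4 ms


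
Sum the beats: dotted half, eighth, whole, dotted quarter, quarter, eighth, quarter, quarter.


Beat values:
  dotted half = 3 beats
  eighth = 0.5 beats
  whole = 4 beats
  dotted quarter = 1.5 beats
  quarter = 1 beat
  eighth = 0.5 beats
  quarter = 1 beat
  quarter = 1 beat
Sum = 3 + 0.5 + 4 + 1.5 + 1 + 0.5 + 1 + 1
= 12.5 beats


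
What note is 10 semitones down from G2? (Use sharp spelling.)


Solution.
G2: chromatic position 7 in octave 2 → absolute = 2×12 + 7 = 31
Transpose down 10: 31 - 10 = 21
21 = 1×12 + 9 → A in octave 1
Result = A1


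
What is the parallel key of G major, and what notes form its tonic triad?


Let's work it out.
Parallel keys share the same tonic but differ in mode
G major → parallel is G minor
Tonic triad of G minor = G Bb D
= G minor; triad = G Bb D


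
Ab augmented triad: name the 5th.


Solution.
Augmented triad = root + major 3rd (4 semitones) + augmented 5th (8 semitones)
A triad on Ab stacks thirds, so the chord tones use letter names A-C-E
Root: Ab
Major 3rd above Ab: C
Augmented 5th above Ab: E
The 5th = E


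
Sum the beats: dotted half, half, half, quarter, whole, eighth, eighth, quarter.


Reasoning:
Beat values:
  dotted half = 3 beats
  half = 2 beats
  half = 2 beats
  quarter = 1 beat
  whole = 4 beats
  eighth = 0.5 beats
  eighth = 0.5 beats
  quarter = 1 beat
Sum = 3 + 2 + 2 + 1 + 4 + 0.5 + 0.5 + 1
= 14 beats


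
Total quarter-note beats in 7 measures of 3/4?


Solution.
Time signature 3/4: the bottom number 4 means the quarter note gets one count
The top number 3 means 3 quarter-note beats per measure
Total = 3 × 7 measures
= 21 quarter-note beats


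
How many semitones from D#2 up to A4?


Let's work it out.
Absolute semitone position = octave×12 + chromatic position
D#2: 2×12 + 3 = 27
A4: 4×12 + 9 = 57
Difference = 57 - 27 = 30
= 30 semitones


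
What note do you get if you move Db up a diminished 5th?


Reasoning:
diminished 5th: 5 letter names, 6 semitones
Letter: D + 4 → A
Pitch: Db + 6 semitones, spelled as an A → Abb
= Abb


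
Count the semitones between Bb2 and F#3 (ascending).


Absolute semitone position = octave×12 + chromatic position
Bb2: 2×12 + 10 = 34
F#3: 3×12 + 6 = 42
Difference = 42 - 34 = 8
= 8 semitones


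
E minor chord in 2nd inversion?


Solution.
Root position: E G B
2nd inversion: move root and 3rd up an octave
Bass note: B
Notes (bottom to top) = B E G


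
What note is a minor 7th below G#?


Solution.
A 7th spans 7 letter names, so from G we land on A
A minor 7th = 10 semitones below G#
Spell A at that pitch: A#
= A#


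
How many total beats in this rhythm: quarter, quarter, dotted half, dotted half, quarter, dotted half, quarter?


Reasoning:
Beat values:
  quarter = 1 beat
  quarter = 1 beat
  dotted half = 3 beats
  dotted half = 3 beats
  quarter = 1 beat
  dotted half = 3 beats
  quarter = 1 beat
Sum = 1 + 1 + 3 + 3 + 1 + 3 + 1
= 13 beats


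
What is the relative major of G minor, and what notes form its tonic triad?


The relative major shares the key signature and is a minor 3rd above the minor tonic
A minor 3rd above G is Bb
→ relative major of G minor is Bb major
Tonic triad of Bb major = root + major 3rd + perfect 5th = Bb D F
= Bb major; triad = Bb D F


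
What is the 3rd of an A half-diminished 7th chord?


Working:
Half-diminished 7th chord = root + minor 3rd + diminished 5th + minor 7th
Seventh chords stack in thirds, so the letter names are A-C-E-G
Root: A
Minor 3rd above A: C
Diminished 5th above A: Eb
Minor 7th above A: G
The 3rd = C


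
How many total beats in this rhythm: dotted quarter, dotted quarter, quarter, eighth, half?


Beat values:
  dotted quarter = 1.5 beats
  dotted quarter = 1.5 beats
  quarter = 1 beat
  eighth = 0.5 beats
  half = 2 beats
Sum = 1.5 + 1.5 + 1 + 0.5 + 2
= 6.5 beats


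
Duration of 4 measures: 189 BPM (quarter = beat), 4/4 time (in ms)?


Quarter-note beat duration = 60000 / 189 ms
Beats per measure (4/4) = 4
One measure = 4 × 60000 / 189 = 240000 / 189 ms
4 measures = 4 × 240000 / 189 = 960000 / 189
= 5079.4 ms


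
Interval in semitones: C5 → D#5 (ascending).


Absolute semitone position = octave×12 + chromatic position
C5: 5×12 + 0 = 60
D#5: 5×12 + 3 = 63
Difference = 63 - 60 = 3
= 3 semitones


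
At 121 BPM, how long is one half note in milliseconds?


Let's work it out.
One quarter-note beat = 60000 / BPM = 60000 / 121 ms
Half note = 2 × quarter note
Duration = 2 × 60000 / 121 = 120000 / 121
= 991.7 ms


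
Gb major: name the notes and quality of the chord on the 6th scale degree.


Working:
Gb major scale: Gb Ab Bb Cb Db Eb F
Diatonic triad on degree 6 stacks scale notes 6, 1, 3: Eb Gb Bb
Eb→Gb = 3 semitones; Eb→Bb = 7 semitones → minor triad
= Eb Gb Bb (minor)


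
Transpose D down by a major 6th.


Solution.
major 6th: 6 letter names, 9 semitones
Letter: D - 5 → F
Pitch: D - 9 semitones, spelled as an F → F
= F


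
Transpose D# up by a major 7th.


Solution.
major 7th: 7 letter names, 11 semitones
Letter: D + 6 → C
Pitch: D# + 11 semitones, spelled as a C → C##
= C##


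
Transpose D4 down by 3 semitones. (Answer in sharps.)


Solution.
D4: chromatic position 2 in octave 4 → absolute = 4×12 + 2 = 50
Transpose down 3: 50 - 3 = 47
47 = 3×12 + 11 → B in octave 3
Result = B3


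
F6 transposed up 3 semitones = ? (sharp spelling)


Reasoning:
F6: chromatic position 5 in octave 6 → absolute = 6×12 + 5 = 77
Transpose up 3: 77 + 3 = 80
80 = 6×12 + 8 → G# in octave 6
Result = G#6


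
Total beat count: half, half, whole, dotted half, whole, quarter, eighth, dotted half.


Let's work it out.
Beat values:
  half = 2 beats
  half = 2 beats
  whole = 4 beats
  dotted half = 3 beats
  whole = 4 beats
  quarter = 1 beat
  eighth = 0.5 beats
  dotted half = 3 beats
Sum = 2 + 2 + 4 + 3 + 4 + 1 + 0.5 + 3
= 19.5 beats


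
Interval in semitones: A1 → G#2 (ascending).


Solution.
Absolute semitone position = octave×12 + chromatic position
A1: 1×12 + 9 = 21
G#2: 2×12 + 8 = 32
Difference = 32 - 21 = 11
= 11 semitones


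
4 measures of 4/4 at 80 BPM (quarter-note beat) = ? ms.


Quarter-note beat duration = 60000 / 80 ms
Beats per measure (4/4) = 4
One measure = 4 × 60000 / 80 = 240000 / 80 ms
4 measures = 4 × 240000 / 80 = 960000 / 80
= 12000.0 ms


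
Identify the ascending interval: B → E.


Reasoning:
Letter names: B → E spans 4 letter names → a 4th
Semitones: B → E = 5 half-steps
A 4th of 5 semitones is a perfect 4th
= perfect 4th


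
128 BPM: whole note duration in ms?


Reasoning:
One quarter-note beat = 60000 / BPM = 60000 / 128 ms
Whole note = 4 × quarter note
Duration = 4 × 60000 / 128 = 240000 / 128
= 1875.0 ms


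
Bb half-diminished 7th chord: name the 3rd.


Half-diminished 7th chord = root + minor 3rd + diminished 5th + minor 7th
Seventh chords stack in thirds, so the letter names are B-D-F-A
Root: Bb
Minor 3rd above Bb: Db
Diminished 5th above Bb: Fb
Minor 7th above Bb: Ab
The 3rd = Db


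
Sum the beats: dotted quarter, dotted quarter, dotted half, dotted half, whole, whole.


Beat values:
  dotted quarter = 1.5 beats
  dotted quarter = 1.5 beats
  dotted half = 3 beats
  dotted half = 3 beats
  whole = 4 beats
  whole = 4 beats
Sum = 1.5 + 1.5 + 3 + 3 + 4 + 4
= 17 beats


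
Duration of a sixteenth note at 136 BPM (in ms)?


Reasoning:
One quarter-note beat = 60000 / BPM = 60000 / 136 ms
Sixteenth note = 1/4 × quarter note
Duration = 1/4 × 60000 / 136 = 15000 / 136
= 110.3 ms


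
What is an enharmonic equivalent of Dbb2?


Step by step:
Enharmonic notes sound the same pitch but are spelled with different letter names
Dbb and C name the same pitch class
= C2


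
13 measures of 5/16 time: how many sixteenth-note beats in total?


Step by step:
Time signature 5/16: the bottom number 16 means the sixteenth note gets one count
The top number 5 means 5 sixteenth-note beats per measure
Total = 5 × 13 measures
= 65 sixteenth-note beats


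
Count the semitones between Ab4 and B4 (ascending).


Solution.
Absolute semitone position = octave×12 + chromatic position
Ab4: 4×12 + 8 = 56
B4: 4×12 + 11 = 59
Difference = 59 - 56 = 3
= 3 semitones


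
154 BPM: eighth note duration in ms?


Solution.
One quarter-note beat = 60000 / BPM = 60000 / 154 ms
Eighth note = 1/2 × quarter note
Duration = 1/2 × 60000 / 154 = 30000 / 154
= 194.8 ms


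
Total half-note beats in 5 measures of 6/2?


Solution.
Time signature 6/2: the bottom number 2 means the half note gets one count
The top number 6 means 6 half-note beats per measure
Total = 6 × 5 measures
= 30 half-note beats


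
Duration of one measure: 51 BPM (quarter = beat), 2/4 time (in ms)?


Solution.
Quarter-note beat duration = 60000 / 51 ms
Beats per measure (2/4) = 2
One measure = 2 × 60000 / 51 = 120000 / 51 ms
= 2352.9 ms


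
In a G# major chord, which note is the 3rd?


Reasoning:
Major triad = root + major 3rd (4 semitones) + perfect 5th (7 semitones)
A triad on G# stacks thirds, so the chord tones use letter names G-B-D
Root: G#
Major 3rd above G#: B#
Perfect 5th above G#: D#
The 3rd = B#


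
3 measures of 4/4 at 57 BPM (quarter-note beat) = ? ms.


Solution.
Quarter-note beat duration = 60000 / 57 ms
Beats per measure (4/4) = 4
One measure = 4 × 60000 / 57 = 240000 / 57 ms
3 measures = 3 × 240000 / 57 = 720000 / 57
= 12631.6 ms


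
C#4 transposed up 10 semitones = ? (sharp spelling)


Let's work it out.
C#4: chromatic position 1 in octave 4 → absolute = 4×12 + 1 = 49
Transpose up 10: 49 + 10 = 59
59 = 4×12 + 11 → B in octave 4
Result = B4


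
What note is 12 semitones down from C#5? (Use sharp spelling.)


C#5: chromatic position 1 in octave 5 → absolute = 5×12 + 1 = 61
Transpose down 12: 61 - 12 = 49
49 = 4×12 + 1 → C# in octave 4
Result = C#4


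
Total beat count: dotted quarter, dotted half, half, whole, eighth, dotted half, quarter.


Step by step:
Beat values:
  dotted quarter = 1.5 beats
  dotted half = 3 beats
  half = 2 beats
  whole = 4 beats
  eighth = 0.5 beats
  dotted half = 3 beats
  quarter = 1 beat
Sum = 1.5 + 3 + 2 + 4 + 0.5 + 3 + 1
= 15 beats


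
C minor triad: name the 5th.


Working:
Minor triad = root + minor 3rd (3 semitones) + perfect 5th (7 semitones)
A triad on C stacks thirds, so the chord tones use letter names C-E-G
Root: C
Minor 3rd above C: Eb
Perfect 5th above C: G
The 5th = G


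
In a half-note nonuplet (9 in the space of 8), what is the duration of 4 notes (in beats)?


Solution.
Nonuplet: 9 notes occupy the space of 8 half notes
Space = 8 × 2 = 16 beats
Each nonuplet note = 16 / 9 = 16/9 beats
4 notes = 4 × 16/9 = 64/9
= 64/9 beats


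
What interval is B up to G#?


Working:
Letter names: B → G spans 6 letter names → a 6th
Semitones: B → G# = 9 half-steps
A 6th of 9 semitones is a major 6th
= major 6th


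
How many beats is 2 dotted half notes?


Reasoning:
Base half note = 2 beats
Dot 1 adds half the previous value: +1
One dotted half = 2 + 1 = 3
2 of them = 2 × 3 = 6
= 6 beats


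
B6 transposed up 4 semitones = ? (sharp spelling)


Reasoning:
B6: chromatic position 11 in octave 6 → absolute = 6×12 + 11 = 83
Transpose up 4: 83 + 4 = 87
87 = 7×12 + 3 → D# in octave 7
Result = D#7


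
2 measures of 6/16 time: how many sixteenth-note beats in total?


Let's work it out.
Time signature 6/16: the bottom number 16 means the sixteenth note gets one count
The top number 6 means 6 sixteenth-note beats per measure
Total = 6 × 2 measures
= 12 sixteenth-note beats


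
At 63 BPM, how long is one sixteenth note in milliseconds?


Solution.
One quarter-note beat = 60000 / BPM = 60000 / 63 ms
Sixteenth note = 1/4 × quarter note
Duration = 1/4 × 60000 / 63 = 15000 / 63
= 238.1 ms


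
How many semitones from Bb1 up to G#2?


Let's work it out.
Absolute semitone position = octave×12 + chromatic position
Bb1: 1×12 + 10 = 22
G#2: 2×12 + 8 = 32
Difference = 32 - 22 = 10
= 10 semitones


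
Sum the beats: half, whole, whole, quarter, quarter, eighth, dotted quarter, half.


Working:
Beat values:
  half = 2 beats
  whole = 4 beats
  whole = 4 beats
  quarter = 1 beat
  quarter = 1 beat
  eighth = 0.5 beats
  dotted quarter = 1.5 beats
  half = 2 beats
Sum = 2 + 4 + 4 + 1 + 1 + 0.5 + 1.5 + 2
= 16 beats


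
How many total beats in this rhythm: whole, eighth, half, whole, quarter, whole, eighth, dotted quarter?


Let's work it out.
Beat values:
  whole = 4 beats
  eighth = 0.5 beats
  half = 2 beats
  whole = 4 beats
  quarter = 1 beat
  whole = 4 beats
  eighth = 0.5 beats
  dotted quarter = 1.5 beats
Sum = 4 + 0.5 + 2 + 4 + 1 + 4 + 0.5 + 1.5
= 17.5 beats


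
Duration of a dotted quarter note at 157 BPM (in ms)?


Step by step:
One quarter-note beat = 60000 / BPM = 60000 / 157 ms
Dotted quarter note = 3/2 × quarter note
Duration = 3/2 × 60000 / 157 = 90000 / 157
= 573.2 ms


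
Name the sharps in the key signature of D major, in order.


Step by step:
Sharp major keys follow the circle of fifths: C(0), G(1), D(2), A(3), E(4), B(5), F#(6), C#(7)
D major has 2 sharps
Order of sharps: F# C# G# D# A# E# B# → first 2: F#, C#
= F#, C#


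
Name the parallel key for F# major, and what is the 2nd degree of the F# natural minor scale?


Reasoning:
Parallel keys share the same tonic but differ in mode
F# major → parallel is F# minor
F# natural minor scale: F# G# A B C# D E
= F# minor; 2nd degree = G#


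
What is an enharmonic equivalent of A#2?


Enharmonic notes sound the same pitch but are spelled with different letter names
A# and Bb name the same pitch class
= Bb2


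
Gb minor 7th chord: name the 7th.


Step by step:
Minor 7th chord = root + minor 3rd + perfect 5th + minor 7th
Seventh chords stack in thirds, so the letter names are G-B-D-F
Root: Gb
Minor 3rd above Gb: Bbb
Perfect 5th above Gb: Db
Minor 7th above Gb: Fb
The 7th = Fb


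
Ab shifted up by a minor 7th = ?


Reasoning:
minor 7th: 7 letter names, 10 semitones
Letter: A + 6 → G
Pitch: Ab + 10 semitones, spelled as a G → Gb
= Gb


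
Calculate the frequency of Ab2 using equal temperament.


Working:
f = 440 × 2^(n/12) where n = semitones from A4
Ab2: -25 semitones from A4
f = 440 × 2^(-25/12)
f = 103.83 Hz


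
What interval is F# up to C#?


Let's work it out.
Letter names: F → C spans 5 letter names → a 5th
Semitones: F# → C# = 7 half-steps
A 5th of 7 semitones is a perfect 5th
= perfect 5th


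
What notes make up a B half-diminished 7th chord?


Working:
Half-diminished 7th chord = root + minor 3rd + diminished 5th + minor 7th
Seventh chords stack in thirds, so the letter names are B-D-F-A
Root: B
Minor 3rd above B: D
Diminished 5th above B: F
Minor 7th above B: A
Chord = B D F A


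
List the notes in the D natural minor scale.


Reasoning:
Natural minor scale pattern: W-H-W-W-H-W-W (2-1-2-2-1-2-2 semitones)
Starting from D:
  D + 2 semitones → E
  E + 1 semitone → F
  F + 2 semitones → G
  G + 2 semitones → A
  A + 1 semitone → Bb
  Bb + 2 semitones → C
  C + 2 semitones → D
Scale = D E F G A Bb C


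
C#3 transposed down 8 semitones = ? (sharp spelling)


Let's work it out.
C#3: chromatic position 1 in octave 3 → absolute = 3×12 + 1 = 37
Transpose down 8: 37 - 8 = 29
29 = 2×12 + 5 → F in octave 2
Result = F2


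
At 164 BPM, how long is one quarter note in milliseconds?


Step by step:
One quarter-note beat = 60000 / BPM = 60000 / 164 ms
Duration = 60000 / 164
= 365.9 ms


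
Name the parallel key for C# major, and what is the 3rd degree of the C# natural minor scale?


Solution.
Parallel keys share the same tonic but differ in mode
C# major → parallel is C# minor
C# natural minor scale: C# D# E F# G# A B
= C# minor; 3rd degree = E


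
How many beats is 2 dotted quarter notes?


Base quarter note = 1 beat
Dot 1 adds half the previous value: +1/2
One dotted quarter = 1 + 1/2 = 3/2
2 of them = 2 × 3/2 = 3
= 3 beats


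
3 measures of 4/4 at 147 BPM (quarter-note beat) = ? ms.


Let's work it out.
Quarter-note beat duration = 60000 / 147 ms
Beats per measure (4/4) = 4
One measure = 4 × 60000 / 147 = 240000 / 147 ms
3 measures = 3 × 240000 / 147 = 720000 / 147
= 4898.0 ms


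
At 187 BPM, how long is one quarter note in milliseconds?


Solution.
One quarter-note beat = 60000 / BPM = 60000 / 187 ms
Duration = 60000 / 187
= 320.9 ms


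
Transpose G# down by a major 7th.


Let's work it out.
major 7th: 7 letter names, 11 semitones
Letter: G - 6 → A
Pitch: G# - 11 semitones, spelled as an A → A
= A


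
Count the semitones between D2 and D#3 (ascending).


Absolute semitone position = octave×12 + chromatic position
D2: 2×12 + 2 = 26
D#3: 3×12 + 3 = 39
Difference = 39 - 26 = 13
= 13 semitones


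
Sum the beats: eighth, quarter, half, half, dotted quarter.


Beat values:
  eighth = 0.5 beats
  quarter = 1 beat
  half = 2 beats
  half = 2 beats
  dotted quarter = 1.5 beats
Sum = 0.5 + 1 + 2 + 2 + 1.5
= 7 beats


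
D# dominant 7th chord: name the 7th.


Let's work it out.
Dominant 7th chord = root + major 3rd + perfect 5th + minor 7th
Seventh chords stack in thirds, so the letter names are D-F-A-C
Root: D#
Major 3rd above D#: F##
Perfect 5th above D#: A#
Minor 7th above D#: C#
The 7th = C#


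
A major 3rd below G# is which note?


A 3rd spans 3 letter names, so from G we land on E
A major 3rd = 4 semitones below G#
Spell E at that pitch: E
= E


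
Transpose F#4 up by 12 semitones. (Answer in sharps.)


F#4: chromatic position 6 in octave 4 → absolute = 4×12 + 6 = 54
Transpose up 12: 54 + 12 = 66
66 = 5×12 + 6 → F# in octave 5
Result = F#5


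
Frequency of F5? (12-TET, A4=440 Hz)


Solution.
f = 440 × 2^(n/12) where n = semitones from A4
F5: 8 semitones from A4
f = 440 × 2^(8/12)
f = 698.46 Hz


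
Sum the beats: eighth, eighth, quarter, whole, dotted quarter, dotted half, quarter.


Beat values:
  eighth = 0.5 beats
  eighth = 0.5 beats
  quarter = 1 beat
  whole = 4 beats
  dotted quarter = 1.5 beats
  dotted half = 3 beats
  quarter = 1 beat
Sum = 0.5 + 0.5 + 1 + 4 + 1.5 + 3 + 1
= 11.5 beats


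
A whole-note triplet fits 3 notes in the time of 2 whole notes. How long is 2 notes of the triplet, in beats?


Step by step:
Triplet: 3 notes occupy the space of 2 whole notes
Space = 2 × 4 = 8 beats
Each triplet note = 8 / 3 = 8/3 beats
2 notes = 2 × 8/3 = 16/3
= 16/3 beats


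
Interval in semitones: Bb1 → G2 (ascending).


Working:
Absolute semitone position = octave×12 + chromatic position
Bb1: 1×12 + 10 = 22
G2: 2×12 + 7 = 31
Difference = 31 - 22 = 9
= 9 semitones


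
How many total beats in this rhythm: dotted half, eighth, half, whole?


Solution.
Beat values:
  dotted half = 3 beats
  eighth = 0.5 beats
  half = 2 beats
  whole = 4 beats
Sum = 3 + 0.5 + 2 + 4
= 9.5 beats


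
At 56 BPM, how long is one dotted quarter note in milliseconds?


Let's work it out.
One quarter-note beat = 60000 / BPM = 60000 / 56 ms
Dotted quarter note = 3/2 × quarter note
Duration = 3/2 × 60000 / 56 = 90000 / 56
= 1607.1 ms


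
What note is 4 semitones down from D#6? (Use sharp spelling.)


D#6: chromatic position 3 in octave 6 → absolute = 6×12 + 3 = 75
Transpose down 4: 75 - 4 = 71
71 = 5×12 + 11 → B in octave 5
Result = B5


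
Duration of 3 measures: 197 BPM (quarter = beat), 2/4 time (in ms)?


Let's work it out.
Quarter-note beat duration = 60000 / 197 ms
Beats per measure (2/4) = 2
One measure = 2 × 60000 / 197 = 120000 / 197 ms
3 measures = 3 × 120000 / 197 = 360000 / 197
= 1827.4 ms


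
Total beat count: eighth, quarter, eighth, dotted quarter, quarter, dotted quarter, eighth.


Working:
Beat values:
  eighth = 0.5 beats
  quarter = 1 beat
  eighth = 0.5 beats
  dotted quarter = 1.5 beats
  quarter = 1 beat
  dotted quarter = 1.5 beats
  eighth = 0.5 beats
Sum = 0.5 + 1 + 0.5 + 1.5 + 1 + 1.5 + 0.5
= 6.5 beats


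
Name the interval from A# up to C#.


Working:
Letter names: A → C spans 3 letter names → a 3rd
Semitones: A# → C# = 3 half-steps
A 3rd of 3 semitones is a minor 3rd
= minor 3rd


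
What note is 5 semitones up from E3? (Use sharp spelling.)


Step by step:
E3: chromatic position 4 in octave 3 → absolute = 3×12 + 4 = 40
Transpose up 5: 40 + 5 = 45
45 = 3×12 + 9 → A in octave 3
Result = A3


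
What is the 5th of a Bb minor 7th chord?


Reasoning:
Minor 7th chord = root + minor 3rd + perfect 5th + minor 7th
Seventh chords stack in thirds, so the letter names are B-D-F-A
Root: Bb
Minor 3rd above Bb: Db
Perfect 5th above Bb: F
Minor 7th above Bb: Ab
The 5th = F


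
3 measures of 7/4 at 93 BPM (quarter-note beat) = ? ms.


Solution.
Quarter-note beat duration = 60000 / 93 ms
Beats per measure (7/4) = 7
One measure = 7 × 60000 / 93 = 420000 / 93 ms
3 measures = 3 × 420000 / 93 = 1260000 / 93
= 13548.4 ms


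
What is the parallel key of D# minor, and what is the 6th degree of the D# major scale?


Solution.
Parallel keys share the same tonic but differ in mode
D# minor → parallel is D# major
D# major scale: D# E# F## G# A# B# C##
= D# major; 6th degree = B#


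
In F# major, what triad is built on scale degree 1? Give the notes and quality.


Working:
F# major scale: F# G# A# B C# D# E#
Diatonic triad on degree 1 stacks scale notes 1, 3, 5: F# A# C#
F#→A# = 4 semitones; F#→C# = 7 semitones → major triad
= F# A# C# (major)


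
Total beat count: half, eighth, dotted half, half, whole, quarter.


Beat values:
  half = 2 beats
  eighth = 0.5 beats
  dotted half = 3 beats
  half = 2 beats
  whole = 4 beats
  quarter = 1 beat
Sum = 2 + 0.5 + 3 + 2 + 4 + 1
= 12.5 beats


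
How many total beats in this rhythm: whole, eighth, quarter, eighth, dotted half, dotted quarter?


Beat values:
  whole = 4 beats
  eighth = 0.5 beats
  quarter = 1 beat
  eighth = 0.5 beats
  dotted half = 3 beats
  dotted quarter = 1.5 beats
Sum = 4 + 0.5 + 1 + 0.5 + 3 + 1.5
= 10.5 beats


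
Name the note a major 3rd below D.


Solution.
A 3rd spans 3 letter names, so from D we land on B
A major 3rd = 4 semitones below D
Spell B at that pitch: Bb
= Bb


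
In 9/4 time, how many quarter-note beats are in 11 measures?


Let's work it out.
Time signature 9/4: the bottom number 4 means the quarter note gets one count
The top number 9 means 9 quarter-note beats per measure
Total = 9 × 11 measures
= 99 quarter-note beats


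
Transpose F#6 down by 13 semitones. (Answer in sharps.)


Working:
F#6: chromatic position 6 in octave 6 → absolute = 6×12 + 6 = 78
Transpose down 13: 78 - 13 = 65
65 = 5×12 + 5 → F in octave 5
Result = F5


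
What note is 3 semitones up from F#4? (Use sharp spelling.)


F#4: chromatic position 6 in octave 4 → absolute = 4×12 + 6 = 54
Transpose up 3: 54 + 3 = 57
57 = 4×12 + 9 → A in octave 4
Result = A4


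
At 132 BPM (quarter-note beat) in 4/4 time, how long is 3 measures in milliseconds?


Reasoning:
Quarter-note beat duration = 60000 / 132 ms
Beats per measure (4/4) = 4
One measure = 4 × 60000 / 132 = 240000 / 132 ms
3 measures = 3 × 240000 / 132 = 720000 / 132
= 5454.5 ms


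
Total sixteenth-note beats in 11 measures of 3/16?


Solution.
Time signature 3/16: the bottom number 16 means the sixteenth note gets one count
The top number 3 means 3 sixteenth-note beats per measure
Total = 3 × 11 measures
= 33 sixteenth-note beats


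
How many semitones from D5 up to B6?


Absolute semitone position = octave×12 + chromatic position
D5: 5×12 + 2 = 62
B6: 6×12 + 11 = 83
Difference = 83 - 62 = 21
= 21 semitones


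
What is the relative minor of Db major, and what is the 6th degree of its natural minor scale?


Working:
The relative minor shares the major's key signature and starts on its 6th degree
6th degree = a major 6th above the tonic; a major 6th above Db is Bb
→ relative minor of Db major is Bb minor
Bb natural minor scale: Bb C Db Eb F Gb Ab
= Bb minor; 6th degree = Gb


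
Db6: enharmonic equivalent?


Enharmonic notes sound the same pitch but are spelled with different letter names
Db and C# name the same pitch class
= C#6


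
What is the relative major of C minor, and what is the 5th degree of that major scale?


Let's work it out.
The relative major shares the key signature and is a minor 3rd above the minor tonic
A minor 3rd above C is Eb
→ relative major of C minor is Eb major
Eb major scale: Eb F G Ab Bb C D
= Eb major; 5th degree = Bb


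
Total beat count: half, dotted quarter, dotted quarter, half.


Beat values:
  half = 2 beats
  dotted quarter = 1.5 beats
  dotted quarter = 1.5 beats
  half = 2 beats
Sum = 2 + 1.5 + 1.5 + 2
= 7 beats


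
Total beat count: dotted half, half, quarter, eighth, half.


Beat values:
  dotted half = 3 beats
  half = 2 beats
  quarter = 1 beat
  eighth = 0.5 beats
  half = 2 beats
Sum = 3 + 2 + 1 + 0.5 + 2
= 8.5 beats


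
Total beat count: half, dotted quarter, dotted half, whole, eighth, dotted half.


Beat values:
  half = 2 beats
  dotted quarter = 1.5 beats
  dotted half = 3 beats
  whole = 4 beats
  eighth = 0.5 beats
  dotted half = 3 beats
Sum = 2 + 1.5 + 3 + 4 + 0.5 + 3
= 14 beats


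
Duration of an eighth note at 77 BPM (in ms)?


Let's work it out.
One quarter-note beat = 60000 / BPM = 60000 / 77 ms
Eighth note = 1/2 × quarter note
Duration = 1/2 × 60000 / 77 = 30000 / 77
= 389.6 ms


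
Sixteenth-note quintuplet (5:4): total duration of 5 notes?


Quintuplet: 5 notes occupy the space of 4 sixteenth notes
Space = 4 × 1/4 = 1 beat
Each quintuplet note = 1 / 5 = 1/5 beats
5 notes = 5 × 1/5 = 1
= 1 beat


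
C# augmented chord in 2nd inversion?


Root position: C# E# G##
2nd inversion: move root and 3rd up an octave
Bass note: G##
Notes (bottom to top) = G## C# E#


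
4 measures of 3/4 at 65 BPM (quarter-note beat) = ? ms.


Step by step:
Quarter-note beat duration = 60000 / 65 ms
Beats per measure (3/4) = 3
One measure = 3 × 60000 / 65 = 180000 / 65 ms
4 measures = 4 × 180000 / 65 = 720000 / 65
= 11076.9 ms


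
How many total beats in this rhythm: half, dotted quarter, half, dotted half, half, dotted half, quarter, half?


Let's work it out.
Beat values:
  half = 2 beats
  dotted quarter = 1.5 beats
  half = 2 beats
  dotted half = 3 beats
  half = 2 beats
  dotted half = 3 beats
  quarter = 1 beat
  half = 2 beats
Sum = 2 + 1.5 + 2 + 3 + 2 + 3 + 1 + 2
= 16.5 beats
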